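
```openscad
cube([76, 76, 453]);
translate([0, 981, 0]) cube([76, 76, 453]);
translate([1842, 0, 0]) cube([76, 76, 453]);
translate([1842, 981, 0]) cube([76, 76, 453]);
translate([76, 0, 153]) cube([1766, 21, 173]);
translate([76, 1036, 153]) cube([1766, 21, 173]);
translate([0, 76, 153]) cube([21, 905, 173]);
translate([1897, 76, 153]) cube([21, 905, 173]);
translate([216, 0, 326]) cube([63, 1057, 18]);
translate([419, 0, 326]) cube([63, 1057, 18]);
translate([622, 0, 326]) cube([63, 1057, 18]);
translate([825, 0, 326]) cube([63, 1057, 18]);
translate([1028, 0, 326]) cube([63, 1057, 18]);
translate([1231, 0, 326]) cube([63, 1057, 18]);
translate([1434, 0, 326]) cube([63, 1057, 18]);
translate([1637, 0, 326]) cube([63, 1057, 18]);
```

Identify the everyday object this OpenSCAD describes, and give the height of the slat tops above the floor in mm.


A bed frame. The slat-top height is 344 mm.

Four posts, four rails, and a row of slats — a bed frame. Slats sit on the rails at z = 153 + 173 = 326; with slat thickness 18, the top is 344 mm.


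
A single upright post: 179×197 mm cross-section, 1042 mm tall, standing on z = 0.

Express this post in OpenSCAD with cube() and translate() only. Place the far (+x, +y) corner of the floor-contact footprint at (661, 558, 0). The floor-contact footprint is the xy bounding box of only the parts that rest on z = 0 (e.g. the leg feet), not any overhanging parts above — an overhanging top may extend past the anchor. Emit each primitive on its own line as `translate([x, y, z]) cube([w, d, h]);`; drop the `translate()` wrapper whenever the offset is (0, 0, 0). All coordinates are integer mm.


translate([482, 361, 0]) cube([179, 197, 1042]);


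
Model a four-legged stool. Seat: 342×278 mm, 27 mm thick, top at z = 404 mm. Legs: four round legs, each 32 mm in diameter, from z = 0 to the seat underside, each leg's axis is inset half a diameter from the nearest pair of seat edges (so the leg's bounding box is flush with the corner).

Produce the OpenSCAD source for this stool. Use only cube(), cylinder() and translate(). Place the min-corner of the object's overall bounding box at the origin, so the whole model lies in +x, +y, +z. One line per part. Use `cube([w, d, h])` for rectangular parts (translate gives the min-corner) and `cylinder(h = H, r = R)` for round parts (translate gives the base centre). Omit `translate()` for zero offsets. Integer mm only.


translate([0, 0, 377]) cube([342, 278, 27]);
translate([16, 16, 0]) cylinder(h = 377, r = 16);
translate([326, 16, 0]) cylinder(h = 377, r = 16);
translate([16, 262, 0]) cylinder(h = 377, r = 16);
translate([326, 262, 0]) cylinder(h = 377, r = 16);


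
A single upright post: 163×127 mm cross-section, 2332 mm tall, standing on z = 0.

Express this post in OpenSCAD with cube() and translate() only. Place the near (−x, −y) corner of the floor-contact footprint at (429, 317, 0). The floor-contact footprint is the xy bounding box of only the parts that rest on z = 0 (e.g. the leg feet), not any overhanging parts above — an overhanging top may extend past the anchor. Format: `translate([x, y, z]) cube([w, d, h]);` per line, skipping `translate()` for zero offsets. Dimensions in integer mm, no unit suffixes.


translate([429, 317, 0]) cube([163, 127, 2332]);


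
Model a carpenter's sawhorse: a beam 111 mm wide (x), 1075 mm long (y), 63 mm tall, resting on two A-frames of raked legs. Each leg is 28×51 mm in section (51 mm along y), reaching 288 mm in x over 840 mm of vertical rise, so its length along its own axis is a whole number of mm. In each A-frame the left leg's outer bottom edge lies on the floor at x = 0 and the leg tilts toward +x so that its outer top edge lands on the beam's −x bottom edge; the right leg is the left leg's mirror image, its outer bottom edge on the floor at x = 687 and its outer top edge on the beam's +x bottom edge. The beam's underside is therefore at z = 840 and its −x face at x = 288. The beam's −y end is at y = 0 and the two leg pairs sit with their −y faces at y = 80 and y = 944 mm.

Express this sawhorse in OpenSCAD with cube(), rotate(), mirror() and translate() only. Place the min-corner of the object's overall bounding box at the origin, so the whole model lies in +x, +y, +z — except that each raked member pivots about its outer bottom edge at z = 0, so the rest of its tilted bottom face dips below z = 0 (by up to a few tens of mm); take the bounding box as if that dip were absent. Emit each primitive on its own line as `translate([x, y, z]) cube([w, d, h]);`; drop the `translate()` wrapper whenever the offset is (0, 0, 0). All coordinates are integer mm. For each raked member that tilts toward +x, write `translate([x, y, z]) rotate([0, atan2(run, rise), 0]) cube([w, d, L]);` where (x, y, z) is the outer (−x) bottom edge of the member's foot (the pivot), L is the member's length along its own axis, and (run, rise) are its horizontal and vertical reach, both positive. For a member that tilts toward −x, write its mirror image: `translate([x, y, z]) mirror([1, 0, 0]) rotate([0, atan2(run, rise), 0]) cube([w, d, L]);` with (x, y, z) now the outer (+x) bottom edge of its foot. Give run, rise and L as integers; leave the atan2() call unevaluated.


// leg length = √(288² + 840²) = 888
// right-leg outer foot x = 2·288 + 111 = 687
// beam min-corner = (288, 0, 840)
translate([288, 0, 840]) cube([111, 1075, 63]);
translate([0, 80, 0]) rotate([0, atan2(288, 840), 0]) cube([28, 51, 888]);
translate([687, 80, 0]) mirror([1, 0, 0]) rotate([0, atan2(288, 840), 0]) cube([28, 51, 888]);
translate([0, 944, 0]) rotate([0, atan2(288, 840), 0]) cube([28, 51, 888]);
translate([687, 944, 0]) mirror([1, 0, 0]) rotate([0, atan2(288, 840), 0]) cube([28, 51, 888]);


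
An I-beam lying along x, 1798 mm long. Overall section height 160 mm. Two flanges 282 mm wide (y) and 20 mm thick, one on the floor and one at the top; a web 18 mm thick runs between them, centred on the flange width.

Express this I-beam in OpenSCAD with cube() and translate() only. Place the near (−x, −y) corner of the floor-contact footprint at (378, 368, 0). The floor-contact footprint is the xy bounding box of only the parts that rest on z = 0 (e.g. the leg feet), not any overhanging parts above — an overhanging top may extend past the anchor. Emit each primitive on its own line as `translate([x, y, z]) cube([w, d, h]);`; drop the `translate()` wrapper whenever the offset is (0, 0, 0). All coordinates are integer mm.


translate([378, 368, 0]) cube([1798, 282, 20]);
translate([378, 500, 20]) cube([1798, 18, 120]);
translate([378, 368, 140]) cube([1798, 282, 20]);


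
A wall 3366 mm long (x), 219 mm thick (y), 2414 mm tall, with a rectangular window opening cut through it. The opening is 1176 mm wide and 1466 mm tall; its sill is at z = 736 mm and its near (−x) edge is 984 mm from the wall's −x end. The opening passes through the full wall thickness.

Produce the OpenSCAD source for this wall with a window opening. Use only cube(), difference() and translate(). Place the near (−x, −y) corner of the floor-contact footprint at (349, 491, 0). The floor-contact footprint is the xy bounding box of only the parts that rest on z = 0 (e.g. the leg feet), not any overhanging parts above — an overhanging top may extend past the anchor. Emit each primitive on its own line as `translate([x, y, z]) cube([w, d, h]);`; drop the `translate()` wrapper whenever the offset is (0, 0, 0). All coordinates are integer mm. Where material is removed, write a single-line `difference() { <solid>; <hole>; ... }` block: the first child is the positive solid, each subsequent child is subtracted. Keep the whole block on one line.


difference() { translate([349, 491, 0]) cube([3366, 219, 2414]); translate([1333, 491, 736]) cube([1176, 219, 1466]); }


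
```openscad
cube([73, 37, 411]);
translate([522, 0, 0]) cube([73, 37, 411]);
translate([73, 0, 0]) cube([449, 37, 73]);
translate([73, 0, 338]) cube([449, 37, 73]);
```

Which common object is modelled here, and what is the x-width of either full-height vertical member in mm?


A picture frame. The border width is 73 mm.

Four thin pieces enclosing a rectangular opening — a picture frame. The two full-height stiles are 411 mm tall; the top rail sits at z = 338 and is 73 mm tall, so the border above the opening is 411 − 338 = 73 mm, matching the stile x-width.


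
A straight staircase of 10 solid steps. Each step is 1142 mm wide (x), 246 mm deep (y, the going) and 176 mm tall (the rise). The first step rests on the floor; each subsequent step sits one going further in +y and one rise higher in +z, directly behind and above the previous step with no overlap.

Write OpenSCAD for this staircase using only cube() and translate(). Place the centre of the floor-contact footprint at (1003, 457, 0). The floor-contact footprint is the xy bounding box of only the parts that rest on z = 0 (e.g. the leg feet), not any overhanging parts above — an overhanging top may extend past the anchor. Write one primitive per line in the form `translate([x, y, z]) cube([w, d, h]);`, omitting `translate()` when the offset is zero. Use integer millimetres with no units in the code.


translate([432, 334, 0]) cube([1142, 246, 176]);
translate([432, 580, 176]) cube([1142, 246, 176]);
translate([432, 826, 352]) cube([1142, 246, 176]);
translate([432, 1072, 528]) cube([1142, 246, 176]);
translate([432, 1318, 704]) cube([1142, 246, 176]);
translate([432, 1564, 880]) cube([1142, 246, 176]);
translate([432, 1810, 1056]) cube([1142, 246, 176]);
translate([432, 2056, 1232]) cube([1142, 246, 176]);
translate([432, 2302, 1408]) cube([1142, 246, 176]);
translate([432, 2548, 1584]) cube([1142, 246, 176]);


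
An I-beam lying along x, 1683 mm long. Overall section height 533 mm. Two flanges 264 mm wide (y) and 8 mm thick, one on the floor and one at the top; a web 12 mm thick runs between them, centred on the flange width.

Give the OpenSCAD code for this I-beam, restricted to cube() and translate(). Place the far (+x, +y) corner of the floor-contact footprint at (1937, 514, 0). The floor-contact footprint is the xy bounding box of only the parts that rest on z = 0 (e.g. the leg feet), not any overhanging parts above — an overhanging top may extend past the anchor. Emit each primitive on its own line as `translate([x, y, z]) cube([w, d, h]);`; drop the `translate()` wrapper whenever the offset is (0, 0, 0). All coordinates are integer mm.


translate([254, 250, 0]) cube([1683, 264, 8]);
translate([254, 376, 8]) cube([1683, 12, 517]);
translate([254, 250, 525]) cube([1683, 264, 8]);


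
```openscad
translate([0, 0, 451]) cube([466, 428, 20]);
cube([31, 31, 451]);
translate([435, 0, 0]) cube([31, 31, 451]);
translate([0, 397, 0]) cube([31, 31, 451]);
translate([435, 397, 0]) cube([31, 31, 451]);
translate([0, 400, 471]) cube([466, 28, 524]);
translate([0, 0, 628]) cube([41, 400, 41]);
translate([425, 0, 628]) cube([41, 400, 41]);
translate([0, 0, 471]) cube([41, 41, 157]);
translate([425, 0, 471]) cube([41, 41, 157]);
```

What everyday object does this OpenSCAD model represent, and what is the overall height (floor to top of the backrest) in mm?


A chair. The overall height is 995 mm.

A slab on four corner posts with a tall panel at the back — a chair. The seat slab sits at z = 451 with thickness 20, and the 524 mm backrest starts at the seat top, so the overall height is 451 + 20 + 524 = 995 mm.


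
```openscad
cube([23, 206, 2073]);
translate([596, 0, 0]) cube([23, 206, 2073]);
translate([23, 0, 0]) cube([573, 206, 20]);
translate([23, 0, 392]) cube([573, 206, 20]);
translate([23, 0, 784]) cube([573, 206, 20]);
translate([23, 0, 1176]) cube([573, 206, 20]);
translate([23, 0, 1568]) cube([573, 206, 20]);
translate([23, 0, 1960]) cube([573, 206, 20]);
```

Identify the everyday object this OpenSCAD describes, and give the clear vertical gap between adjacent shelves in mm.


A bookshelf. The clear shelf gap is 372 mm.

Two tall side panels with 6 horizontal boards between them — a bookshelf. The first two shelf undersides are at z = 0 and z = 392; with shelf thickness 20, the clear gap is 392 − 0 − 20 = 372 mm.


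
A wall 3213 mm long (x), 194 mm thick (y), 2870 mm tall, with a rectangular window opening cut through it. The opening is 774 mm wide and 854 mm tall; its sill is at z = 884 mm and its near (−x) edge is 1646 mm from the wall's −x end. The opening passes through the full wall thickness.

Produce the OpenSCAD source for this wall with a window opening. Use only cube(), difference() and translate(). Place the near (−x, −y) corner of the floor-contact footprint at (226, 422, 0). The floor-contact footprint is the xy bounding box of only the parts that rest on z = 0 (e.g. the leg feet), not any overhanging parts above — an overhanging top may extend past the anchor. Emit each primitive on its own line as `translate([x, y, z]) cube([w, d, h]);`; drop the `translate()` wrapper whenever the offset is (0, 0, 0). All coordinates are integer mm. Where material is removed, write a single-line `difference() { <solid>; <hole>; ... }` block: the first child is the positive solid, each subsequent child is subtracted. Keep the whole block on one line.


difference() { translate([226, 422, 0]) cube([3213, 194, 2870]); translate([1872, 422, 884]) cube([774, 194, 854]); }


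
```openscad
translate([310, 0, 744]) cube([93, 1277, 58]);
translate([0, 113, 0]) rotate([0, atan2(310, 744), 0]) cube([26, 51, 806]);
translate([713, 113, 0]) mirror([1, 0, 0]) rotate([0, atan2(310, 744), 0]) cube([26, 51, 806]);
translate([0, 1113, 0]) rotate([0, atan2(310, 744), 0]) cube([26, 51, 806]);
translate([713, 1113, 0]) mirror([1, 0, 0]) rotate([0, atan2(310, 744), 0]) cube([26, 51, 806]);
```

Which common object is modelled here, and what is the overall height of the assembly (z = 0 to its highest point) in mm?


A sawhorse. The overall height is 802 mm.

A beam across two mirrored pairs of raked legs — a sawhorse. The beam's underside is at z = 744 (matching the legs' vertical rise in atan2(310, 744)) and the beam is 58 mm tall, so its top is at 744 + 58 = 802 mm. The raked legs top out at the beam's underside, so that is the highest point.


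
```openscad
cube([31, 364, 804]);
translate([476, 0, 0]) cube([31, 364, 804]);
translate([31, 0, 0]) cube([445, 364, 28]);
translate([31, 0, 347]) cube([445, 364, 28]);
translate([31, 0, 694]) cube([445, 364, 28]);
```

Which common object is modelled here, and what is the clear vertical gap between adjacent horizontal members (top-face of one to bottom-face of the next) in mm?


A bookshelf. The clear shelf gap is 319 mm.

Two tall side panels with 3 horizontal boards between them — a bookshelf. The first two shelf undersides are at z = 0 and z = 347; with shelf thickness 28, the clear gap is 347 − 0 − 28 = 319 mm.


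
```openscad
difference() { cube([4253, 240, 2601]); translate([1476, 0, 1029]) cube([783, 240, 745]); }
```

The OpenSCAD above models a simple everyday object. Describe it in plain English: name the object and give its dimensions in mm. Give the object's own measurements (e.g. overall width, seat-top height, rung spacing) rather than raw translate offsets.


A wall 4253 mm long (x), 240 mm thick (y), 2601 mm tall, with a rectangular window opening cut through it. The opening is 783 mm wide and 745 mm tall; its sill is at z = 1029 mm and its near (−x) edge is 1476 mm from the wall's −x end. The opening passes through the full wall thickness.


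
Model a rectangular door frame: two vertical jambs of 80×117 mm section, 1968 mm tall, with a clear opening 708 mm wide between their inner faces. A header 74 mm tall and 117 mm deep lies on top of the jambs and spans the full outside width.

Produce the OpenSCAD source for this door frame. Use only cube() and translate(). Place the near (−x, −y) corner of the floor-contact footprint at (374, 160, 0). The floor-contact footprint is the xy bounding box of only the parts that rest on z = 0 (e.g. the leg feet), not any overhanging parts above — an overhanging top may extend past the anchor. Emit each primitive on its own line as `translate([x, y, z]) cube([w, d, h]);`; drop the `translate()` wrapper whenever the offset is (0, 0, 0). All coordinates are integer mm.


translate([374, 160, 0]) cube([80, 117, 1968]);
translate([1162, 160, 0]) cube([80, 117, 1968]);
translate([374, 160, 1968]) cube([868, 117, 74]);


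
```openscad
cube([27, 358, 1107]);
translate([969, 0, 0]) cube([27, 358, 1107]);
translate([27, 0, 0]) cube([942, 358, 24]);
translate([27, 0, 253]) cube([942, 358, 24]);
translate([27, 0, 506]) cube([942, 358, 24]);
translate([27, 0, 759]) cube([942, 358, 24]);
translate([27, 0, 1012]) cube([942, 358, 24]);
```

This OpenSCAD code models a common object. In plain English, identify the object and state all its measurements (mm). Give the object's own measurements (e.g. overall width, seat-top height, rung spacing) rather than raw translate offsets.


An open bookshelf. Two side panels, each 27 mm thick, 358 mm deep and 1107 mm tall, stand 996 mm apart (outside-to-outside). Between them sit 5 shelves, each 24 mm thick and 358 mm deep, spanning the full gap between the sides. The bottom shelf rests on the floor (its underside at z = 0) and the clear gap between one shelf's top and the next shelf's underside is 229 mm.


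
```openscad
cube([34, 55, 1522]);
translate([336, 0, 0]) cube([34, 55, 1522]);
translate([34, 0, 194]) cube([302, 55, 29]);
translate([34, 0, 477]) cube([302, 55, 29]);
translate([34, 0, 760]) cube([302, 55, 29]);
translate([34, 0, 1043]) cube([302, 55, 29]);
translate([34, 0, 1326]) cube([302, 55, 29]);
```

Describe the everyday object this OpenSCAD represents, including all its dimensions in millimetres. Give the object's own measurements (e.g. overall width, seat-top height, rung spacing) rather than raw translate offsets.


A straight ladder. Two 34×55 mm vertical rails, 1522 mm tall, stand 370 mm apart (outside-to-outside) with their front faces coplanar on the −y side. 5 rungs, each 55 mm deep and 29 mm tall, span between the inner faces of the rails, front faces flush with the rails. The lowest rung's underside is at z = 194 mm and rungs are spaced 283 mm apart (underside to underside).


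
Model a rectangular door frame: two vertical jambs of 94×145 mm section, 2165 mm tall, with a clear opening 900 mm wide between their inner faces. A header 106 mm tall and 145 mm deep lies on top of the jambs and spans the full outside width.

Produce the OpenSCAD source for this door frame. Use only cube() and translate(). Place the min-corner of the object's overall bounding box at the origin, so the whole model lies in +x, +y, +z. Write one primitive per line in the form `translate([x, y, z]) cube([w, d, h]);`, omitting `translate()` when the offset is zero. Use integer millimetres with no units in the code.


cube([94, 145, 2165]);
translate([994, 0, 0]) cube([94, 145, 2165]);
translate([0, 0, 2165]) cube([1088, 145, 106]);


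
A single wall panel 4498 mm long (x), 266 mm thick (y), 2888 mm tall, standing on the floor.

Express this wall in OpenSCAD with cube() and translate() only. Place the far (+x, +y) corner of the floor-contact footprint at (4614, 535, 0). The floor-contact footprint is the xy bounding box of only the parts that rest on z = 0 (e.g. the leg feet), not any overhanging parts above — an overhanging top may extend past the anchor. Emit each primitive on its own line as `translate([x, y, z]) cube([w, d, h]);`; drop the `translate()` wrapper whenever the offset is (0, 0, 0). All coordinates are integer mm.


translate([116, 269, 0]) cube([4498, 266, 2888]);


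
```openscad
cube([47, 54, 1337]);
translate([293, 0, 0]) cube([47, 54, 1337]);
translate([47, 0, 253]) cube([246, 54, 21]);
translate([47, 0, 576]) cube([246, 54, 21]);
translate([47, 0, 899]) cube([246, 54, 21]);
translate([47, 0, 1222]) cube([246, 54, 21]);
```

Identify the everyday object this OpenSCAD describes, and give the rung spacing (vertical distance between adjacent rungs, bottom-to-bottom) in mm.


A ladder. The rung spacing is 323 mm.

Two tall 47×54 posts with 4 short bars between them — a ladder. Adjacent rungs sit at z = 253 and z = 576, so the spacing is 576 − 253 = 323 mm.


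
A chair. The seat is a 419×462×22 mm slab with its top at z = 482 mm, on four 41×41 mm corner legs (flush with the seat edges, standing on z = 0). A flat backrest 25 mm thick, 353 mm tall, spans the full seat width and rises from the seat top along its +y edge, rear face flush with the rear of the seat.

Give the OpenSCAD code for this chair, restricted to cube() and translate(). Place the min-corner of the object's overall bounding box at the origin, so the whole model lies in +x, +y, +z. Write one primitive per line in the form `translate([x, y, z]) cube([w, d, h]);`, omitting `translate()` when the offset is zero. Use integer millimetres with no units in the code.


translate([0, 0, 460]) cube([419, 462, 22]);
cube([41, 41, 460]);
translate([378, 0, 0]) cube([41, 41, 460]);
translate([0, 421, 0]) cube([41, 41, 460]);
translate([378, 421, 0]) cube([41, 41, 460]);
translate([0, 437, 482]) cube([419, 25, 353]);


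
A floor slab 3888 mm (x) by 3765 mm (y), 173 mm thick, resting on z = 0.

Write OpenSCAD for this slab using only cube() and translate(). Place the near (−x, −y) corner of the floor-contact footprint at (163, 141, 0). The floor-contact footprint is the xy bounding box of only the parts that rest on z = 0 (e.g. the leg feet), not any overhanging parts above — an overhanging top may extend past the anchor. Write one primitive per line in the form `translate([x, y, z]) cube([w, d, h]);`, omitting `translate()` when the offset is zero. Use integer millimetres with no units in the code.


translate([163, 141, 0]) cube([3888, 3765, 173]);


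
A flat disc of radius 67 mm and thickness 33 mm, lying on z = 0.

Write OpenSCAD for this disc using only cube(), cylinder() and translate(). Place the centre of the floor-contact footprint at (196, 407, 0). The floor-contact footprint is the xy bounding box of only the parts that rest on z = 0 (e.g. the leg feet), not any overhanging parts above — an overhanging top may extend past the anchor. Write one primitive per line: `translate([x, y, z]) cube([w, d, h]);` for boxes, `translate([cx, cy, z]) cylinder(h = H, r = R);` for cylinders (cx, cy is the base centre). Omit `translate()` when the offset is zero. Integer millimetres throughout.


translate([196, 407, 0]) cylinder(h = 33, r = 67);


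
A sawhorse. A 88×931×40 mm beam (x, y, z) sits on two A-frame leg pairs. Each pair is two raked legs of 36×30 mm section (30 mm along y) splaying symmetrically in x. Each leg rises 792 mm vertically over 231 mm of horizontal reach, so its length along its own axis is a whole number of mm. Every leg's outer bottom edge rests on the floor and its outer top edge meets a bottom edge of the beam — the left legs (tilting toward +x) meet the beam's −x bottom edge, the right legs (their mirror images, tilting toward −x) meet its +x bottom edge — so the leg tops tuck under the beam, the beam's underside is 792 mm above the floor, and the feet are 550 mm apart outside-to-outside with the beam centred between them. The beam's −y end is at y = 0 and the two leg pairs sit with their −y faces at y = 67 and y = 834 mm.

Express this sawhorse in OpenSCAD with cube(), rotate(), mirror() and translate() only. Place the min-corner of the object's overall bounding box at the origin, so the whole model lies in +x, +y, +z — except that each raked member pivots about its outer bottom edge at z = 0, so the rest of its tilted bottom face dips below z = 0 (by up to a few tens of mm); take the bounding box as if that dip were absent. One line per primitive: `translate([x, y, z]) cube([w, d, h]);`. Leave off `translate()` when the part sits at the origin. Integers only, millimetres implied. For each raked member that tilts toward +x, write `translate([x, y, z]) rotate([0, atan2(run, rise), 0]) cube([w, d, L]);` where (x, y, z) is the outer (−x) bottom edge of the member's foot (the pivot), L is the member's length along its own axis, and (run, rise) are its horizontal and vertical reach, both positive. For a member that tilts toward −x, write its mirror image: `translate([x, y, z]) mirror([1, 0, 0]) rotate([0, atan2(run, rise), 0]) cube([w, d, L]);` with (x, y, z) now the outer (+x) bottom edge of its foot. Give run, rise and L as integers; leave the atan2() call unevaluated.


// leg length = √(231² + 792²) = 825
// right-leg outer foot x = 2·231 + 88 = 550
// beam min-corner = (231, 0, 792)
translate([231, 0, 792]) cube([88, 931, 40]);
translate([0, 67, 0]) rotate([0, atan2(231, 792), 0]) cube([36, 30, 825]);
translate([550, 67, 0]) mirror([1, 0, 0]) rotate([0, atan2(231, 792), 0]) cube([36, 30, 825]);
translate([0, 834, 0]) rotate([0, atan2(231, 792), 0]) cube([36, 30, 825]);
translate([550, 834, 0]) mirror([1, 0, 0]) rotate([0, atan2(231, 792), 0]) cube([36, 30, 825]);


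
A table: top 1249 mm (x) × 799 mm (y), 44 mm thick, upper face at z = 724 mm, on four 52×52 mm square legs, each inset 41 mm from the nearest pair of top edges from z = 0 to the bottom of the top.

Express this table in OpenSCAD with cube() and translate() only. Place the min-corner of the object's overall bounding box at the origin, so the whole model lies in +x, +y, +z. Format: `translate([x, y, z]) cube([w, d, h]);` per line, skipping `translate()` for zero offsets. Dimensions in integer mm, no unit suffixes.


translate([0, 0, 680]) cube([1249, 799, 44]);
translate([41, 41, 0]) cube([52, 52, 680]);
translate([1156, 41, 0]) cube([52, 52, 680]);
translate([41, 706, 0]) cube([52, 52, 680]);
translate([1156, 706, 0]) cube([52, 52, 680]);


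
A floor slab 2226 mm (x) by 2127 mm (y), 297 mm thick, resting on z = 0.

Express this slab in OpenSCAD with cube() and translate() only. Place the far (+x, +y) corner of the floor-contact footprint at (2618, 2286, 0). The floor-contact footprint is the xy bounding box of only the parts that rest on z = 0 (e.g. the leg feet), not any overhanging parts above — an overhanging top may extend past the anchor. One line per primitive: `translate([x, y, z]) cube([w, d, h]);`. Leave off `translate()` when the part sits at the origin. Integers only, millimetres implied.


translate([392, 159, 0]) cube([2226, 2127, 297]);


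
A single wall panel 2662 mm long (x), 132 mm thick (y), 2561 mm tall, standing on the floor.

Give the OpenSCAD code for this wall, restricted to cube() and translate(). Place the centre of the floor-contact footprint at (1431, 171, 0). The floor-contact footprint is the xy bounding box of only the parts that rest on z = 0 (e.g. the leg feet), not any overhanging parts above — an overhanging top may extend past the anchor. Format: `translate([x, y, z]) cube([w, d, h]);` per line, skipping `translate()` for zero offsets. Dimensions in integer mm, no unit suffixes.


translate([100, 105, 0]) cube([2662, 132, 2561]);


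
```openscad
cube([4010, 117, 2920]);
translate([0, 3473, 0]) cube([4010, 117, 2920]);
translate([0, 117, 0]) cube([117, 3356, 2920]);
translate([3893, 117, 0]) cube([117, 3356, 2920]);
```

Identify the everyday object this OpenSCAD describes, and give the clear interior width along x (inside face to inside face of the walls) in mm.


A house (or room) frame. The interior width is 3776 mm.

Four 2920 mm walls enclosing a rectangle with no floor or roof — a room or house frame. Outside width is 4010 mm and wall thickness is 117 mm, so the interior width is 4010 − 2 × 117 = 3776 mm.


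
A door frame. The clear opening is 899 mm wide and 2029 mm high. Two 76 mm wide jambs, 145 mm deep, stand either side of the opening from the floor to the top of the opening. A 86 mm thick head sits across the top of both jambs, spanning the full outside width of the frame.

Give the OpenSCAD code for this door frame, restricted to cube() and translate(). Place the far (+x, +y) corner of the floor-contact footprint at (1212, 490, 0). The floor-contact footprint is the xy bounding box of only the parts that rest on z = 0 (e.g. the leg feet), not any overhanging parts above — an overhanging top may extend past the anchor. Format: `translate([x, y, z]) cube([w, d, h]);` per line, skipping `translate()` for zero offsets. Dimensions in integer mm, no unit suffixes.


translate([161, 345, 0]) cube([76, 145, 2029]);
translate([1136, 345, 0]) cube([76, 145, 2029]);
translate([161, 345, 2029]) cube([1051, 145, 86]);


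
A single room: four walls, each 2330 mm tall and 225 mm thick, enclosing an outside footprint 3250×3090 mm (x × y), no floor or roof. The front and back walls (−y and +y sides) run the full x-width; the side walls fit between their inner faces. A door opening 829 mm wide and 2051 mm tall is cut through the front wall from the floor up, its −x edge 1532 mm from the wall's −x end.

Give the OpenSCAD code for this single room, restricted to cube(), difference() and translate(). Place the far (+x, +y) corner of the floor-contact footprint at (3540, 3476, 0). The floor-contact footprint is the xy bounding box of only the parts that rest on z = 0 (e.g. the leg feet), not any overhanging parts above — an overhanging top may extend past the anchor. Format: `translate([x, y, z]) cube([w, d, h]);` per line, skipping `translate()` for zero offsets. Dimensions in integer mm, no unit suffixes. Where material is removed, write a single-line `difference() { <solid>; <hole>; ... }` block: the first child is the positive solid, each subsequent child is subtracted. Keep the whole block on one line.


difference() { translate([290, 386, 0]) cube([3250, 225, 2330]); translate([1822, 386, 0]) cube([829, 225, 2051]); }
translate([290, 3251, 0]) cube([3250, 225, 2330]);
translate([290, 611, 0]) cube([225, 2640, 2330]);
translate([3315, 611, 0]) cube([225, 2640, 2330]);


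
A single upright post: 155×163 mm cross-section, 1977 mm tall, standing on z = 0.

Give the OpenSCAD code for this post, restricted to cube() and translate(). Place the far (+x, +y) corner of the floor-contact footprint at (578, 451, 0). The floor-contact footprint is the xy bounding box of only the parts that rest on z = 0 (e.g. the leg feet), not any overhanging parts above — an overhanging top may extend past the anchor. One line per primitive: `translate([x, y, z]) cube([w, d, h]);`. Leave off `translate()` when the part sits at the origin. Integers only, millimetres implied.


translate([423, 288, 0]) cube([155, 163, 1977]);


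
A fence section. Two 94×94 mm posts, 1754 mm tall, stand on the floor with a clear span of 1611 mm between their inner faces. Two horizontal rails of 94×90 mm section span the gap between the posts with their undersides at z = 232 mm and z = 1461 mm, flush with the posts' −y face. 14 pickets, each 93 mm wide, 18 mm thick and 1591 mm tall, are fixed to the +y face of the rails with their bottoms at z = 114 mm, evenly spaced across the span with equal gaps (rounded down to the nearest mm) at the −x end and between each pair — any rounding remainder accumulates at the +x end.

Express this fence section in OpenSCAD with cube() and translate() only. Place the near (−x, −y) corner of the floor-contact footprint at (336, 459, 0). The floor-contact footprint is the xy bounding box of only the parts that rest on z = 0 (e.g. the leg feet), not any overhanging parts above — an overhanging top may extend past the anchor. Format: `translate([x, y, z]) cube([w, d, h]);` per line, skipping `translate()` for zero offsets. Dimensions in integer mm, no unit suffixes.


translate([336, 459, 0]) cube([94, 94, 1754]);
translate([2041, 459, 0]) cube([94, 94, 1754]);
translate([430, 459, 232]) cube([1611, 94, 90]);
translate([430, 459, 1461]) cube([1611, 94, 90]);
translate([450, 553, 114]) cube([93, 18, 1591]);
translate([563, 553, 114]) cube([93, 18, 1591]);
translate([676, 553, 114]) cube([93, 18, 1591]);
translate([789, 553, 114]) cube([93, 18, 1591]);
translate([902, 553, 114]) cube([93, 18, 1591]);
translate([1015, 553, 114]) cube([93, 18, 1591]);
translate([1128, 553, 114]) cube([93, 18, 1591]);
translate([1241, 553, 114]) cube([93, 18, 1591]);
translate([1354, 553, 114]) cube([93, 18, 1591]);
translate([1467, 553, 114]) cube([93, 18, 1591]);
translate([1580, 553, 114]) cube([93, 18, 1591]);
translate([1693, 553, 114]) cube([93, 18, 1591]);
translate([1806, 553, 114]) cube([93, 18, 1591]);
translate([1919, 553, 114]) cube([93, 18, 1591]);


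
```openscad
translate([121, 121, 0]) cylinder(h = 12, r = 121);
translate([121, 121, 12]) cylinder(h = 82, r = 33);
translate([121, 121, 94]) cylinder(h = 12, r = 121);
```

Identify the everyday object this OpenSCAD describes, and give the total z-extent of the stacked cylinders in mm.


A spool. The overall height is 106 mm.

Three coaxial cylinders, large–small–large — a spool. Two 12 mm flanges and a 82 mm core give 12 + 82 + 12 = 106 mm.


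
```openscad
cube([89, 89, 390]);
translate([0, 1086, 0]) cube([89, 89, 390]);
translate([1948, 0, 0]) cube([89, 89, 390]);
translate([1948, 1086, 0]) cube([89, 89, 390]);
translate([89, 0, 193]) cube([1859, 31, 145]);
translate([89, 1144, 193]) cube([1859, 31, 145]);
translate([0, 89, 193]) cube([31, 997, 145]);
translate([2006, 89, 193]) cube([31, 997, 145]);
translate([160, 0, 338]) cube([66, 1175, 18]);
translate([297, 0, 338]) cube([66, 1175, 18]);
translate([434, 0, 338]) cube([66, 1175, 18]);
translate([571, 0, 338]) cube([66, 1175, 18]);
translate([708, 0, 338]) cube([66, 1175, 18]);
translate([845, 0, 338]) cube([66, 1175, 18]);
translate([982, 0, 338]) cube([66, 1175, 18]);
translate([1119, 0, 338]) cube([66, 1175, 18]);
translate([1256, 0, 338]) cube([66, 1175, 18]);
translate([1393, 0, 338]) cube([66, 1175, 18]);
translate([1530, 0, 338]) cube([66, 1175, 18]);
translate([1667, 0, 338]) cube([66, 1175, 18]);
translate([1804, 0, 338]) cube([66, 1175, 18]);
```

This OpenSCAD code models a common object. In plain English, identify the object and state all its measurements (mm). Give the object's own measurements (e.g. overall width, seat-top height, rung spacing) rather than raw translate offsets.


A bed frame 2037 mm long (x) by 1175 mm wide (y). Four 89×89 mm corner posts, 390 mm tall, at the corners of the footprint. Four rails of 31 mm thickness and 145 mm height run between adjacent posts with their undersides at z = 193 mm, their outer faces flush with the outside of the frame (the two x-running rails run between the posts' inner faces; the two y-running rails run between the posts' inner faces). 13 slats, each 66 mm wide (x) and 18 mm thick, lie across the top of the two x-running rails, running the full 1175 mm width of the frame in y; along x they sit between the end posts with a 71 mm gap after the −x posts and between neighbouring slats, leaving 78 mm before the +x posts.


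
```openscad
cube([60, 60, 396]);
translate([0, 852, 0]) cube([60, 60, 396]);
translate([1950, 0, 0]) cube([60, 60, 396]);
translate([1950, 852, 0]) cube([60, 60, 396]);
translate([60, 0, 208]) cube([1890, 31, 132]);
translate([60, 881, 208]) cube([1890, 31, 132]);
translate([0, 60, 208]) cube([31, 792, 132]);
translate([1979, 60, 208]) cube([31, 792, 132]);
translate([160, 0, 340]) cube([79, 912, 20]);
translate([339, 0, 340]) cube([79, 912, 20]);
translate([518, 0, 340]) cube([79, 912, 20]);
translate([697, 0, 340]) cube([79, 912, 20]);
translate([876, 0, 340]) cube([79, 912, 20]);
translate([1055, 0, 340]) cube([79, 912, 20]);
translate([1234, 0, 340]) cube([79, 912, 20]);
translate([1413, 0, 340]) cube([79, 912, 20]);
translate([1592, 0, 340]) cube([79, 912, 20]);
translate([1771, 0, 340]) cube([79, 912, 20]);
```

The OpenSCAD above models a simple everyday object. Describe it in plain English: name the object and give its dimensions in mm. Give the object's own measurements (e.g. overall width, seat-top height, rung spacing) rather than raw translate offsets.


A bed frame 2010 mm long (x) by 912 mm wide (y). Four 60×60 mm corner posts, 396 mm tall, at the corners of the footprint. Four rails of 31 mm thickness and 132 mm height run between adjacent posts with their undersides at z = 208 mm, their outer faces flush with the outside of the frame (the two x-running rails run between the posts' inner faces; the two y-running rails run between the posts' inner faces). 10 slats, each 79 mm wide (x) and 20 mm thick, lie across the top of the two x-running rails, running the full 912 mm width of the frame in y; along x they sit between the end posts with a 100 mm gap after the −x posts and between neighbouring slats and before the +x posts.


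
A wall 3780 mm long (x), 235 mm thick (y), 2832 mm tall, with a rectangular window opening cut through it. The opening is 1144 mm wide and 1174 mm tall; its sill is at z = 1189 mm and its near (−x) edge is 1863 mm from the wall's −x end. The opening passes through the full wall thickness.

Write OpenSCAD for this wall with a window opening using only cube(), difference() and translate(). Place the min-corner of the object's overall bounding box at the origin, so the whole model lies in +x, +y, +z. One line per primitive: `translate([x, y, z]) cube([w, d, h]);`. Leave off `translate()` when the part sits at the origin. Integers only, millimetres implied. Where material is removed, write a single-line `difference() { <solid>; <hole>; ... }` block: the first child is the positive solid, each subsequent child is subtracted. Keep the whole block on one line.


difference() { cube([3780, 235, 2832]); translate([1863, 0, 1189]) cube([1144, 235, 1174]); }


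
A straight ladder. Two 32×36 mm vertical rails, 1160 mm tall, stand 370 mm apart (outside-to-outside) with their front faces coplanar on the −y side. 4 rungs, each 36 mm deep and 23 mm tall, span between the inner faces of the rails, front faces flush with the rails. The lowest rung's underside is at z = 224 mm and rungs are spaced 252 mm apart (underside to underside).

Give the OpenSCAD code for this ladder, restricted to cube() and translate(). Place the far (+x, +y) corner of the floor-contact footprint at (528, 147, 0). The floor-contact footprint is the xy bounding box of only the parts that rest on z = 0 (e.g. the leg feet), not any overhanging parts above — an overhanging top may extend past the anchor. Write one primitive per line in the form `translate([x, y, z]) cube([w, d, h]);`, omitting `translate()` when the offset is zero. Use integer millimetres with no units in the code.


translate([158, 111, 0]) cube([32, 36, 1160]);
translate([496, 111, 0]) cube([32, 36, 1160]);
translate([190, 111, 224]) cube([306, 36, 23]);
translate([190, 111, 476]) cube([306, 36, 23]);
translate([190, 111, 728]) cube([306, 36, 23]);
translate([190, 111, 980]) cube([306, 36, 23]);


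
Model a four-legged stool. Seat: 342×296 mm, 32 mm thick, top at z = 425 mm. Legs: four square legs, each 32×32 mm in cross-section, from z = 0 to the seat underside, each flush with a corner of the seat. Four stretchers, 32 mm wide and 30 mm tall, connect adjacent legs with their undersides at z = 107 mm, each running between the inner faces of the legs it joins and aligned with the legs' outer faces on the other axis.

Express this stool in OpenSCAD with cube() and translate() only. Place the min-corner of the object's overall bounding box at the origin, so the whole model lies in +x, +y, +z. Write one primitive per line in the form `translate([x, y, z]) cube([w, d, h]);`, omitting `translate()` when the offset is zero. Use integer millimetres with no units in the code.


translate([0, 0, 393]) cube([342, 296, 32]);
cube([32, 32, 393]);
translate([310, 0, 0]) cube([32, 32, 393]);
translate([0, 264, 0]) cube([32, 32, 393]);
translate([310, 264, 0]) cube([32, 32, 393]);
translate([32, 0, 107]) cube([278, 32, 30]);
translate([32, 264, 107]) cube([278, 32, 30]);
translate([0, 32, 107]) cube([32, 232, 30]);
translate([310, 32, 107]) cube([32, 232, 30]);


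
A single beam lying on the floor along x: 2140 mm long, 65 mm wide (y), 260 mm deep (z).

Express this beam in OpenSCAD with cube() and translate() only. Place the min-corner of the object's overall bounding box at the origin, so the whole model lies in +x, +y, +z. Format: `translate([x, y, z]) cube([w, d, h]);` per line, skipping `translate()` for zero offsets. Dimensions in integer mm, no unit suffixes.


cube([2140, 65, 260]);
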